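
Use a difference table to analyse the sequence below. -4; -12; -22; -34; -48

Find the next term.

-64

D1: -8  -10  -12  -14
D2: -2  -2  -2
The second differences are constant (-2).
-14 − 2 = -16;  -48 − 16 = -64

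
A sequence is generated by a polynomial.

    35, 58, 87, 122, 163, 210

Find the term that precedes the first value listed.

18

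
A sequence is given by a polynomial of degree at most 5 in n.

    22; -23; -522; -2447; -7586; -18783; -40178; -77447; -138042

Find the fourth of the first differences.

D1: -45, -499, -1925, -5139, -11197, -21395, -37269, -60595
D2: -454, -1426, -3214, -6058, -10198, -15874, -23326
D3: -972, -1788, -2844, -4140, -5676, -7452
D4: -816, -1056, -1296, -1536, -1776
D5: -240, -240, -240, -240

-5139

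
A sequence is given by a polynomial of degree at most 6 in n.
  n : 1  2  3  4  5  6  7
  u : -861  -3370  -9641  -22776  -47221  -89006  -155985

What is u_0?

-116

-2509  -6271  -13135  -24445  -41785  -66979
-3762  -6864  -11310  -17340  -25194
-3102  -4446  -6030  -7854
-1344  -1584  -1824
-240  -240
The fifth differences are constant at -240.
Work back: -1344 + 240 = -1104;  -3102 + 1104 = -1998;  -3762 + 1998 = -1764;  -2509 + 1764 = -745;  -861 + 745 = -116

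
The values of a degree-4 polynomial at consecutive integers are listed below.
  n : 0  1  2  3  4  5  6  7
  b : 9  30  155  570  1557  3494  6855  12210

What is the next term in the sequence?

21, 125, 415, 987, 1937, 3361, 5355
104, 290, 572, 950, 1424, 1994
186, 282, 378, 474, 570
96, 96, 96, 96
The fourth differences are constant (96).
570 + 96 = 666;  1994 + 666 = 2660;  5355 + 2660 = 8015;  12210 + 8015 = 20225

20225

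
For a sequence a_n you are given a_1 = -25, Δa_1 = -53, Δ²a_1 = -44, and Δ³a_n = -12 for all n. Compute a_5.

-549

Build the table forward from the leading diagonal:
Δ³: -12, -12, -12, -12, -12
Δ²: -44, -56, -68, -80, -92
Δ: -53, -97, -153, -221, -301
a: -25, -78, -175, -328, -549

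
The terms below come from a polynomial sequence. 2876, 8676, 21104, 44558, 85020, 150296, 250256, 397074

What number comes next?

Δ: 5800, 12428, 23454, 40462, 65276, 99960, 146818
Δ²: 6628, 11026, 17008, 24814, 34684, 46858
Δ³: 4398, 5982, 7806, 9870, 12174
Δ⁴: 1584, 1824, 2064, 2304
Δ⁵: 240, 240, 240
Constant fifth difference = 240, so extend:
2304 + 240 = 2544;  12174 + 2544 = 14718;  46858 + 14718 = 61576;  146818 + 61576 = 208394;  397074 + 208394 = 605468

605468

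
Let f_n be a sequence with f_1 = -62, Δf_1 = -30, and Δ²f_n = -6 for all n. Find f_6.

-272

Build the table forward from the leading diagonal:
Second differences: -6  -6  -6  -6  -6  -6
First differences: -30  -36  -42  -48  -54  -60
f: -62  -92  -128  -170  -218  -272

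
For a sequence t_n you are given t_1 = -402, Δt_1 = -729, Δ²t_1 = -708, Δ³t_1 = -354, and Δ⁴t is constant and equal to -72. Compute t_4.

Build the table forward from the leading diagonal:
Δ⁴: -72, -72, -72, -72
Δ³: -354, -426, -498, -570
Δ²: -708, -1062, -1488, -1986
Δ: -729, -1437, -2499, -3987
t: -402, -1131, -2568, -5067

-5067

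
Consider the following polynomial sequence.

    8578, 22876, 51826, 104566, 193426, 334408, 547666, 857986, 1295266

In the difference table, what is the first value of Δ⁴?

3192

First differences: 14298, 28950, 52740, 88860, 140982, 213258, 310320, 437280
Second differences: 14652, 23790, 36120, 52122, 72276, 97062, 126960
Third differences: 9138, 12330, 16002, 20154, 24786, 29898
Fourth differences: 3192, 3672, 4152, 4632, 5112
Fifth differences: 480, 480, 480, 480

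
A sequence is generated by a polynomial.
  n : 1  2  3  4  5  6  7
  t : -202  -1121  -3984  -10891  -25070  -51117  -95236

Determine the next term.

-919, -2863, -6907, -14179, -26047, -44119
-1944, -4044, -7272, -11868, -18072
-2100, -3228, -4596, -6204
-1128, -1368, -1608
-240, -240
The fifth differences are constant (-240).
-1608 − 240 = -1848;  -6204 − 1848 = -8052;  -18072 − 8052 = -26124;  -44119 − 26124 = -70243;  -95236 − 70243 = -165479

-165479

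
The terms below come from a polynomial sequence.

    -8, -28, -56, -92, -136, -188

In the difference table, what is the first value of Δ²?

-8

First differences: -20, -28, -36, -44, -52
Second differences: -8, -8, -8, -8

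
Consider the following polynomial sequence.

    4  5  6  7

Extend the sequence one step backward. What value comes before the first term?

Δ: 1  1  1
The first differences are constant at 1.
Work back: 4 − 1 = 3

3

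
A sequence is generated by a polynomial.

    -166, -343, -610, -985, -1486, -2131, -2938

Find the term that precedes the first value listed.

-61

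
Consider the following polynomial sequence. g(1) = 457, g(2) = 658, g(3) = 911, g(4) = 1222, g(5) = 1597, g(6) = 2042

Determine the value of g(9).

3857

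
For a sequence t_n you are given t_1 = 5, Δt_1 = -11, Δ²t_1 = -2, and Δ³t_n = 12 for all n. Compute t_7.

Build the table forward from the leading diagonal:
D3: 12  12  12  12  12  12  12
D2: -2  10  22  34  46  58  70
D1: -11  -13  -3  19  53  99  157
t: 5  -6  -19  -22  -3  50  149

149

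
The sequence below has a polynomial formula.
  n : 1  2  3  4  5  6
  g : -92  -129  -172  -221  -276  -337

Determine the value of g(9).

Δ: -37, -43, -49, -55, -61
Δ²: -6, -6, -6, -6
Second differences constant at -6.
-61 − 6 = -67;  -337 − 67 = -404
-67 − 6 = -73;  -404 − 73 = -477
-73 − 6 = -79;  -477 − 79 = -556

-556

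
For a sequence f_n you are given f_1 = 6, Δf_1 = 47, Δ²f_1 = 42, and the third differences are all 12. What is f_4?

Build the table forward from the leading diagonal:
Δ³: 12, 12, 12, 12
Δ²: 42, 54, 66, 78
Δ: 47, 89, 143, 209
f: 6, 53, 142, 285

285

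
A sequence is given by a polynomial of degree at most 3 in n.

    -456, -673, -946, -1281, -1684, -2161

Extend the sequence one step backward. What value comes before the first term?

-289

Δ: -217  -273  -335  -403  -477
Δ²: -56  -62  -68  -74
Δ³: -6  -6  -6
The third differences are constant at -6.
Work back: -56 + 6 = -50;  -217 + 50 = -167;  -456 + 167 = -289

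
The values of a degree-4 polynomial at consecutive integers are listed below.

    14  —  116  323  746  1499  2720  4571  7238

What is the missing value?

35

Using the last 7 terms:
Δ: 207, 423, 753, 1221, 1851, 2667
Δ²: 216, 330, 468, 630, 816
Δ³: 114, 138, 162, 186
Δ⁴: 24, 24, 24
Constant fourth difference = 24.
Extend backward: 114 − 24 = 90;  216 − 90 = 126;  207 − 126 = 81;  116 − 81 = 35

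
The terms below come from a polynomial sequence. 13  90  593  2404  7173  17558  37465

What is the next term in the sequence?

72288

First differences: 77 , 503 , 1811 , 4769 , 10385 , 19907
Second differences: 426 , 1308 , 2958 , 5616 , 9522
Third differences: 882 , 1650 , 2658 , 3906
Fourth differences: 768 , 1008 , 1248
Fifth differences: 240 , 240
The fifth differences are constant (240).
1248 + 240 = 1488;  3906 + 1488 = 5394;  9522 + 5394 = 14916;  19907 + 14916 = 34823;  37465 + 34823 = 72288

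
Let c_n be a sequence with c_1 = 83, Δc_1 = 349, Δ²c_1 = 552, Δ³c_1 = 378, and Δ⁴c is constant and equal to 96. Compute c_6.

Build the table forward from the leading diagonal:
Fourth differences: 96, 96, 96, 96, 96, 96
Third differences: 378, 474, 570, 666, 762, 858
Second differences: 552, 930, 1404, 1974, 2640, 3402
First differences: 349, 901, 1831, 3235, 5209, 7849
c: 83, 432, 1333, 3164, 6399, 11608

11608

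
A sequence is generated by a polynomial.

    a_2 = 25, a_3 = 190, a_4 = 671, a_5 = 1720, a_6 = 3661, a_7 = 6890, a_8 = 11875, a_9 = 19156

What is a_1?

D1: 165, 481, 1049, 1941, 3229, 4985, 7281
D2: 316, 568, 892, 1288, 1756, 2296
D3: 252, 324, 396, 468, 540
D4: 72, 72, 72, 72
The fourth differences are constant at 72.
Work back: 252 − 72 = 180;  316 − 180 = 136;  165 − 136 = 29;  25 − 29 = -4

-4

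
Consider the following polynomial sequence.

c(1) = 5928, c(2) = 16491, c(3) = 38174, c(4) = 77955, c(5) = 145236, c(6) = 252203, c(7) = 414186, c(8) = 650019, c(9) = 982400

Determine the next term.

1438251

First differences: 10563 , 21683 , 39781 , 67281 , 106967 , 161983 , 235833 , 332381
Second differences: 11120 , 18098 , 27500 , 39686 , 55016 , 73850 , 96548
Third differences: 6978 , 9402 , 12186 , 15330 , 18834 , 22698
Fourth differences: 2424 , 2784 , 3144 , 3504 , 3864
Fifth differences: 360 , 360 , 360 , 360
Constant fifth difference = 360, so extend:
3864 + 360 = 4224;  22698 + 4224 = 26922;  96548 + 26922 = 123470;  332381 + 123470 = 455851;  982400 + 455851 = 1438251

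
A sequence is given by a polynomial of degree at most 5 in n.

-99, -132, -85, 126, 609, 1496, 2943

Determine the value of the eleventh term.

18291

First differences: -33, 47, 211, 483, 887, 1447
Second differences: 80, 164, 272, 404, 560
Third differences: 84, 108, 132, 156
Fourth differences: 24, 24, 24
The fourth differences are constant (24).
156 + 24 = 180;  560 + 180 = 740;  1447 + 740 = 2187;  2943 + 2187 = 5130
180 + 24 = 204;  740 + 204 = 944;  2187 + 944 = 3131;  5130 + 3131 = 8261
204 + 24 = 228;  944 + 228 = 1172;  3131 + 1172 = 4303;  8261 + 4303 = 12564
228 + 24 = 252;  1172 + 252 = 1424;  4303 + 1424 = 5727;  12564 + 5727 = 18291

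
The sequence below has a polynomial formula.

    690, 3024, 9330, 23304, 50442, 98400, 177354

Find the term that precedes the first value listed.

First differences: 2334, 6306, 13974, 27138, 47958, 78954
Second differences: 3972, 7668, 13164, 20820, 30996
Third differences: 3696, 5496, 7656, 10176
Fourth differences: 1800, 2160, 2520
Fifth differences: 360, 360
The fifth differences are constant at 360.
Work back: 1800 − 360 = 1440;  3696 − 1440 = 2256;  3972 − 2256 = 1716;  2334 − 1716 = 618;  690 − 618 = 72

72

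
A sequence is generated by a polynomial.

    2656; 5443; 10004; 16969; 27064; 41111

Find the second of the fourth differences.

First differences: 2787, 4561, 6965, 10095, 14047
Second differences: 1774, 2404, 3130, 3952
Third differences: 630, 726, 822
Fourth differences: 96, 96

96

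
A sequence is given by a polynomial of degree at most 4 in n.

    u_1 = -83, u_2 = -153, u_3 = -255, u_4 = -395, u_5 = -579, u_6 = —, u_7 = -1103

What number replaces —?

Using the first 5 terms:
First differences: -70  -102  -140  -184
Second differences: -32  -38  -44
Third differences: -6  -6
Constant third difference = -6.
Extend forward: -44 − 6 = -50;  -184 − 50 = -234;  -579 − 234 = -813

-813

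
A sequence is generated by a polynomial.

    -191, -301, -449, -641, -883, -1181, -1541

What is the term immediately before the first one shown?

-113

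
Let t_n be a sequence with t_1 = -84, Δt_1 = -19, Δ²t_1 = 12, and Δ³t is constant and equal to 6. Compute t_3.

-110

Build the table forward from the leading diagonal:
Δ³: 6  6  6
Δ²: 12  18  24
Δ: -19  -7  11
t: -84  -103  -110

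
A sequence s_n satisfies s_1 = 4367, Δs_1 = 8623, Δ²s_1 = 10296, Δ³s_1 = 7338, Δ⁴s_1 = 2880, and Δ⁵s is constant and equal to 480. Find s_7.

Build the table forward from the leading diagonal:
D5: 480  480  480  480  480  480  480
D4: 2880  3360  3840  4320  4800  5280  5760
D3: 7338  10218  13578  17418  21738  26538  31818
D2: 10296  17634  27852  41430  58848  80586  107124
D1: 8623  18919  36553  64405  105835  164683  245269
s: 4367  12990  31909  68462  132867  238702  403385

403385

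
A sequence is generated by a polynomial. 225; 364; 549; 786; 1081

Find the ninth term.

2961

139  185  237  295
46  52  58
6  6
Third differences constant at 6.
58 + 6 = 64;  295 + 64 = 359;  1081 + 359 = 1440
64 + 6 = 70;  359 + 70 = 429;  1440 + 429 = 1869
70 + 6 = 76;  429 + 76 = 505;  1869 + 505 = 2374
76 + 6 = 82;  505 + 82 = 587;  2374 + 587 = 2961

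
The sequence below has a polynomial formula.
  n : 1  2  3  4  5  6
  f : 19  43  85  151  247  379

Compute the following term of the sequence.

553

Δ: 24, 42, 66, 96, 132
Δ²: 18, 24, 30, 36
Δ³: 6, 6, 6
Third differences constant at 6.
36 + 6 = 42;  132 + 42 = 174;  379 + 174 = 553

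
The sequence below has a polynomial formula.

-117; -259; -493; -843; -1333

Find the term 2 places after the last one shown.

-2829

First differences: -142, -234, -350, -490
Second differences: -92, -116, -140
Third differences: -24, -24
The third differences are constant (-24).
-140 − 24 = -164;  -490 − 164 = -654;  -1333 − 654 = -1987
-164 − 24 = -188;  -654 − 188 = -842;  -1987 − 842 = -2829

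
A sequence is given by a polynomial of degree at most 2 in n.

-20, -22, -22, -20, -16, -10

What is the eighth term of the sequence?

8

First differences: -2, 0, 2, 4, 6
Second differences: 2, 2, 2, 2
Constant second difference = 2, so extend:
6 + 2 = 8;  -10 + 8 = -2
8 + 2 = 10;  -2 + 10 = 8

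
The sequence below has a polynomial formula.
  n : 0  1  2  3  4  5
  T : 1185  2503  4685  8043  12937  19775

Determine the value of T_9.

Δ: 1318 , 2182 , 3358 , 4894 , 6838
Δ²: 864 , 1176 , 1536 , 1944
Δ³: 312 , 360 , 408
Δ⁴: 48 , 48
Fourth differences constant at 48.
408 + 48 = 456;  1944 + 456 = 2400;  6838 + 2400 = 9238;  19775 + 9238 = 29013
456 + 48 = 504;  2400 + 504 = 2904;  9238 + 2904 = 12142;  29013 + 12142 = 41155
504 + 48 = 552;  2904 + 552 = 3456;  12142 + 3456 = 15598;  41155 + 15598 = 56753
552 + 48 = 600;  3456 + 600 = 4056;  15598 + 4056 = 19654;  56753 + 19654 = 76407

76407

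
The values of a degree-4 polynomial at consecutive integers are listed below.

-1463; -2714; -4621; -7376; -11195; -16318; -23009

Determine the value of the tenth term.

-55490

D1: -1251 , -1907 , -2755 , -3819 , -5123 , -6691
D2: -656 , -848 , -1064 , -1304 , -1568
D3: -192 , -216 , -240 , -264
D4: -24 , -24 , -24
Fourth differences constant at -24.
-264 − 24 = -288;  -1568 − 288 = -1856;  -6691 − 1856 = -8547;  -23009 − 8547 = -31556
-288 − 24 = -312;  -1856 − 312 = -2168;  -8547 − 2168 = -10715;  -31556 − 10715 = -42271
-312 − 24 = -336;  -2168 − 336 = -2504;  -10715 − 2504 = -13219;  -42271 − 13219 = -55490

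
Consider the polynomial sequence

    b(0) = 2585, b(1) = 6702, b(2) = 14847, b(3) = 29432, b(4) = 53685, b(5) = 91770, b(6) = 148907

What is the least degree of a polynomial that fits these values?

4117, 8145, 14585, 24253, 38085, 57137
4028, 6440, 9668, 13832, 19052
2412, 3228, 4164, 5220
816, 936, 1056
120, 120
The fifth differences are constant, so the polynomial has degree 5.

5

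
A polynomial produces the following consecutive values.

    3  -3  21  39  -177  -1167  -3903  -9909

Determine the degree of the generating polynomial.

D1: -6, 24, 18, -216, -990, -2736, -6006
D2: 30, -6, -234, -774, -1746, -3270
D3: -36, -228, -540, -972, -1524
D4: -192, -312, -432, -552
D5: -120, -120, -120
The fifth differences are constant, so the polynomial has degree 5.

5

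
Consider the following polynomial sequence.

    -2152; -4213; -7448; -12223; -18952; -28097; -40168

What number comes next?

D1: -2061, -3235, -4775, -6729, -9145, -12071
D2: -1174, -1540, -1954, -2416, -2926
D3: -366, -414, -462, -510
D4: -48, -48, -48
Fourth differences constant at -48.
-510 − 48 = -558;  -2926 − 558 = -3484;  -12071 − 3484 = -15555;  -40168 − 15555 = -55723

-55723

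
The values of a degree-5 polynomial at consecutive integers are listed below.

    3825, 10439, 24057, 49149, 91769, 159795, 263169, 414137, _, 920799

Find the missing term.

Using the first 8 terms:
6614  13618  25092  42620  68026  103374  150968
7004  11474  17528  25406  35348  47594
4470  6054  7878  9942  12246
1584  1824  2064  2304
240  240  240
Constant fifth difference = 240.
Extend forward: 2304 + 240 = 2544;  12246 + 2544 = 14790;  47594 + 14790 = 62384;  150968 + 62384 = 213352;  414137 + 213352 = 627489

627489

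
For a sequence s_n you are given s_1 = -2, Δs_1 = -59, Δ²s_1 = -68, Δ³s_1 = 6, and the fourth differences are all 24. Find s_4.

Build the table forward from the leading diagonal:
D4: 24  24  24  24
D3: 6  30  54  78
D2: -68  -62  -32  22
D1: -59  -127  -189  -221
s: -2  -61  -188  -377

-377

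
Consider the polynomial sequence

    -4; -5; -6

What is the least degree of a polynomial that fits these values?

1

Δ: -1, -1
The first differences are constant, so the polynomial has degree 1.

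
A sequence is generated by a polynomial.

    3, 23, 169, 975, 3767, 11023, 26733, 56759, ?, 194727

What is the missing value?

109195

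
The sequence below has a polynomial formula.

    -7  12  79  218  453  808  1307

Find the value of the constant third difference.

D1: 19, 67, 139, 235, 355, 499
D2: 48, 72, 96, 120, 144
D3: 24, 24, 24, 24

24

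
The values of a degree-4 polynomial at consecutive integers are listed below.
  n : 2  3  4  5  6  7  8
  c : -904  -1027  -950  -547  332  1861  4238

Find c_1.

-683

D1: -123, 77, 403, 879, 1529, 2377
D2: 200, 326, 476, 650, 848
D3: 126, 150, 174, 198
D4: 24, 24, 24
The fourth differences are constant at 24.
Work back: 126 − 24 = 102;  200 − 102 = 98;  -123 − 98 = -221;  -904 + 221 = -683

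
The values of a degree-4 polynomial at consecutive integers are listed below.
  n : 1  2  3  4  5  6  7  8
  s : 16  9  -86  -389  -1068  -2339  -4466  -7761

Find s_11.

-28494

Δ: -7, -95, -303, -679, -1271, -2127, -3295
Δ²: -88, -208, -376, -592, -856, -1168
Δ³: -120, -168, -216, -264, -312
Δ⁴: -48, -48, -48, -48
Fourth differences constant at -48.
-312 − 48 = -360;  -1168 − 360 = -1528;  -3295 − 1528 = -4823;  -7761 − 4823 = -12584
-360 − 48 = -408;  -1528 − 408 = -1936;  -4823 − 1936 = -6759;  -12584 − 6759 = -19343
-408 − 48 = -456;  -1936 − 456 = -2392;  -6759 − 2392 = -9151;  -19343 − 9151 = -28494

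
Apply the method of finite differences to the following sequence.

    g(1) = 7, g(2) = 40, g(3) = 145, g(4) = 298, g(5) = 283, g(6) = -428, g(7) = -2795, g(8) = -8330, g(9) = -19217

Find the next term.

First differences: 33 , 105 , 153 , -15 , -711 , -2367 , -5535 , -10887
Second differences: 72 , 48 , -168 , -696 , -1656 , -3168 , -5352
Third differences: -24 , -216 , -528 , -960 , -1512 , -2184
Fourth differences: -192 , -312 , -432 , -552 , -672
Fifth differences: -120 , -120 , -120 , -120
Fifth differences constant at -120.
-672 − 120 = -792;  -2184 − 792 = -2976;  -5352 − 2976 = -8328;  -10887 − 8328 = -19215;  -19217 − 19215 = -38432

-38432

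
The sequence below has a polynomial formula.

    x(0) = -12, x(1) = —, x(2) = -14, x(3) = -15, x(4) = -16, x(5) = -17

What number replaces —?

-13

Using the last 4 terms:
D1: -1  -1  -1
Constant first difference = -1.
Extend backward: -14 + 1 = -13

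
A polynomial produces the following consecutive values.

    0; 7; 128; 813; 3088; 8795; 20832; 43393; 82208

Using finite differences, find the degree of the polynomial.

5

7, 121, 685, 2275, 5707, 12037, 22561, 38815
114, 564, 1590, 3432, 6330, 10524, 16254
450, 1026, 1842, 2898, 4194, 5730
576, 816, 1056, 1296, 1536
240, 240, 240, 240
The fifth differences are constant, so the polynomial has degree 5.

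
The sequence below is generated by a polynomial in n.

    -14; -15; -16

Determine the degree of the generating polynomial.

1

-1, -1
The first differences are constant, so the polynomial has degree 1.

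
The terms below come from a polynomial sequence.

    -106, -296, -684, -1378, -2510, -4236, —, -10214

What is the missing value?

-6736

Using the first 6 terms:
First differences: -190, -388, -694, -1132, -1726
Second differences: -198, -306, -438, -594
Third differences: -108, -132, -156
Fourth differences: -24, -24
Constant fourth difference = -24.
Extend forward: -156 − 24 = -180;  -594 − 180 = -774;  -1726 − 774 = -2500;  -4236 − 2500 = -6736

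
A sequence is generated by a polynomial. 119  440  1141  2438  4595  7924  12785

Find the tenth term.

40880

321, 701, 1297, 2157, 3329, 4861
380, 596, 860, 1172, 1532
216, 264, 312, 360
48, 48, 48
The fourth differences are constant (48).
360 + 48 = 408;  1532 + 408 = 1940;  4861 + 1940 = 6801;  12785 + 6801 = 19586
408 + 48 = 456;  1940 + 456 = 2396;  6801 + 2396 = 9197;  19586 + 9197 = 28783
456 + 48 = 504;  2396 + 504 = 2900;  9197 + 2900 = 12097;  28783 + 12097 = 40880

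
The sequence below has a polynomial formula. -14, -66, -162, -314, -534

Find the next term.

-834

First differences: -52 , -96 , -152 , -220
Second differences: -44 , -56 , -68
Third differences: -12 , -12
Third differences constant at -12.
-68 − 12 = -80;  -220 − 80 = -300;  -534 − 300 = -834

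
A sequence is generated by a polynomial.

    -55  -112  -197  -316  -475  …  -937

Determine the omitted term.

-680

Using the first 5 terms:
-57, -85, -119, -159
-28, -34, -40
-6, -6
Constant third difference = -6.
Extend forward: -40 − 6 = -46;  -159 − 46 = -205;  -475 − 205 = -680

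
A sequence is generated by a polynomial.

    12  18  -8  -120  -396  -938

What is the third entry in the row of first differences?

Δ: 6, -26, -112, -276, -542
Δ²: -32, -86, -164, -266
Δ³: -54, -78, -102
Δ⁴: -24, -24

-112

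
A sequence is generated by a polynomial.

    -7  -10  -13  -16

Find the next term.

D1: -3, -3, -3
Constant first difference = -3, so extend:
-16 − 3 = -19

-19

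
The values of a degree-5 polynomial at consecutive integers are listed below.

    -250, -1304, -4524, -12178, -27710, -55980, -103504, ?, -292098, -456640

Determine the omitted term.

-178694

Using the first 7 terms:
First differences: -1054, -3220, -7654, -15532, -28270, -47524
Second differences: -2166, -4434, -7878, -12738, -19254
Third differences: -2268, -3444, -4860, -6516
Fourth differences: -1176, -1416, -1656
Fifth differences: -240, -240
Constant fifth difference = -240.
Extend forward: -1656 − 240 = -1896;  -6516 − 1896 = -8412;  -19254 − 8412 = -27666;  -47524 − 27666 = -75190;  -103504 − 75190 = -178694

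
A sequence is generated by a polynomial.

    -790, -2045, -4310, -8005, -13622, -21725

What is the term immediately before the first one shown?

-1255, -2265, -3695, -5617, -8103
-1010, -1430, -1922, -2486
-420, -492, -564
-72, -72
The fourth differences are constant at -72.
Work back: -420 + 72 = -348;  -1010 + 348 = -662;  -1255 + 662 = -593;  -790 + 593 = -197

-197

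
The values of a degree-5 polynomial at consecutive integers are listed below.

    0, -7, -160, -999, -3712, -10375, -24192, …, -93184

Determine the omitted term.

Using the first 7 terms:
D1: -7  -153  -839  -2713  -6663  -13817
D2: -146  -686  -1874  -3950  -7154
D3: -540  -1188  -2076  -3204
D4: -648  -888  -1128
D5: -240  -240
Constant fifth difference = -240.
Extend forward: -1128 − 240 = -1368;  -3204 − 1368 = -4572;  -7154 − 4572 = -11726;  -13817 − 11726 = -25543;  -24192 − 25543 = -49735

-49735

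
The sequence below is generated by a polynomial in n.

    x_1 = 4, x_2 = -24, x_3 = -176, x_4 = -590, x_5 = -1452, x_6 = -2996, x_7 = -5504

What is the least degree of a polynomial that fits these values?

-28, -152, -414, -862, -1544, -2508
-124, -262, -448, -682, -964
-138, -186, -234, -282
-48, -48, -48
The fourth differences are constant, so the polynomial has degree 4.

4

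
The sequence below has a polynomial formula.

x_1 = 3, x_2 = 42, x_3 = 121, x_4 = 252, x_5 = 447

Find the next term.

718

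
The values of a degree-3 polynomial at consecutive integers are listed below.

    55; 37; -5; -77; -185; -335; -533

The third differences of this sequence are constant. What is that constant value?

-6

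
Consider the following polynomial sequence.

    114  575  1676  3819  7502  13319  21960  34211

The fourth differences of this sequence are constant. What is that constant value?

First differences: 461, 1101, 2143, 3683, 5817, 8641, 12251
Second differences: 640, 1042, 1540, 2134, 2824, 3610
Third differences: 402, 498, 594, 690, 786
Fourth differences: 96, 96, 96, 96

96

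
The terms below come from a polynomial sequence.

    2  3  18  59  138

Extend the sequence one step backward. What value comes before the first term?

3

D1: 1  15  41  79
D2: 14  26  38
D3: 12  12
The third differences are constant at 12.
Work back: 14 − 12 = 2;  1 − 2 = -1;  2 + 1 = 3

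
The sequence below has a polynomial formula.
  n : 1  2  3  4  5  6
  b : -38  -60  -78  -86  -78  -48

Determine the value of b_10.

412

Δ: -22, -18, -8, 8, 30
Δ²: 4, 10, 16, 22
Δ³: 6, 6, 6
The third differences are constant (6).
22 + 6 = 28;  30 + 28 = 58;  -48 + 58 = 10
28 + 6 = 34;  58 + 34 = 92;  10 + 92 = 102
34 + 6 = 40;  92 + 40 = 132;  102 + 132 = 234
40 + 6 = 46;  132 + 46 = 178;  234 + 178 = 412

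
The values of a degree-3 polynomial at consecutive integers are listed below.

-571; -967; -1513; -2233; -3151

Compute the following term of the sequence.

-4291

Δ: -396, -546, -720, -918
Δ²: -150, -174, -198
Δ³: -24, -24
The third differences are constant (-24).
-198 − 24 = -222;  -918 − 222 = -1140;  -3151 − 1140 = -4291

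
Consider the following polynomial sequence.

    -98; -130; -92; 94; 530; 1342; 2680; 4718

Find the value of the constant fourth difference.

24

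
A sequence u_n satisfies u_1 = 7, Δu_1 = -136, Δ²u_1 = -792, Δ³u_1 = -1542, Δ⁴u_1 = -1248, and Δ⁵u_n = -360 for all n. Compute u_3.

-1057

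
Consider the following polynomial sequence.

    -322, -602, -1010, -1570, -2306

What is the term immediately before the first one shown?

First differences: -280, -408, -560, -736
Second differences: -128, -152, -176
Third differences: -24, -24
The third differences are constant at -24.
Work back: -128 + 24 = -104;  -280 + 104 = -176;  -322 + 176 = -146

-146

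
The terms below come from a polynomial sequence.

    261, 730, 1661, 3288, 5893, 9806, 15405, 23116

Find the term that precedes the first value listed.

68

Δ: 469  931  1627  2605  3913  5599  7711
Δ²: 462  696  978  1308  1686  2112
Δ³: 234  282  330  378  426
Δ⁴: 48  48  48  48
The fourth differences are constant at 48.
Work back: 234 − 48 = 186;  462 − 186 = 276;  469 − 276 = 193;  261 − 193 = 68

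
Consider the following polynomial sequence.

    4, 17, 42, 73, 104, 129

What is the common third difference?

Δ: 13, 25, 31, 31, 25
Δ²: 12, 6, 0, -6
Δ³: -6, -6, -6

-6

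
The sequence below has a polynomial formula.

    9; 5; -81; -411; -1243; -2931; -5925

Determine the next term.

-10771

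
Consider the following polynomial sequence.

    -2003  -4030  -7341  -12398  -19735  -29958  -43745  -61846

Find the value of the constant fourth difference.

-72

Δ: -2027, -3311, -5057, -7337, -10223, -13787, -18101
Δ²: -1284, -1746, -2280, -2886, -3564, -4314
Δ³: -462, -534, -606, -678, -750
Δ⁴: -72, -72, -72, -72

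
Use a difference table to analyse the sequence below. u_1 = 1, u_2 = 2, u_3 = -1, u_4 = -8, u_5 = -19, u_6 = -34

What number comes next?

-53

D1: 1 , -3 , -7 , -11 , -15
D2: -4 , -4 , -4 , -4
Constant second difference = -4, so extend:
-15 − 4 = -19;  -34 − 19 = -53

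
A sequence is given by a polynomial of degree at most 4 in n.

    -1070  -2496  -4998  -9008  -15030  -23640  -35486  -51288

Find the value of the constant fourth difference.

-72

First differences: -1426, -2502, -4010, -6022, -8610, -11846, -15802
Second differences: -1076, -1508, -2012, -2588, -3236, -3956
Third differences: -432, -504, -576, -648, -720
Fourth differences: -72, -72, -72, -72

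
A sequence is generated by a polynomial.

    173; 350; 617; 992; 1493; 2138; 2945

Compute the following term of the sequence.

177, 267, 375, 501, 645, 807
90, 108, 126, 144, 162
18, 18, 18, 18
Third differences constant at 18.
162 + 18 = 180;  807 + 180 = 987;  2945 + 987 = 3932

3932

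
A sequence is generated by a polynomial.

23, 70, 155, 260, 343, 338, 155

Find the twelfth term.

-8260

47, 85, 105, 83, -5, -183
38, 20, -22, -88, -178
-18, -42, -66, -90
-24, -24, -24
Fourth differences constant at -24.
-90 − 24 = -114;  -178 − 114 = -292;  -183 − 292 = -475;  155 − 475 = -320
-114 − 24 = -138;  -292 − 138 = -430;  -475 − 430 = -905;  -320 − 905 = -1225
-138 − 24 = -162;  -430 − 162 = -592;  -905 − 592 = -1497;  -1225 − 1497 = -2722
-162 − 24 = -186;  -592 − 186 = -778;  -1497 − 778 = -2275;  -2722 − 2275 = -4997
-186 − 24 = -210;  -778 − 210 = -988;  -2275 − 988 = -3263;  -4997 − 3263 = -8260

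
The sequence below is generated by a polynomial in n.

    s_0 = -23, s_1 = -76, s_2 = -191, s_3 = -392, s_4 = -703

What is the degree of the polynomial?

First differences: -53, -115, -201, -311
Second differences: -62, -86, -110
Third differences: -24, -24
The third differences are constant, so the polynomial has degree 3.

3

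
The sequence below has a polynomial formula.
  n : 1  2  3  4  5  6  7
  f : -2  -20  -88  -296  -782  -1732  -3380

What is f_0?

D1: -18, -68, -208, -486, -950, -1648
D2: -50, -140, -278, -464, -698
D3: -90, -138, -186, -234
D4: -48, -48, -48
The fourth differences are constant at -48.
Work back: -90 + 48 = -42;  -50 + 42 = -8;  -18 + 8 = -10;  -2 + 10 = 8

8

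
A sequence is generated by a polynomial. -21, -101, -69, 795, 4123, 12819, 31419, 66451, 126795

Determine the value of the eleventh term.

First differences: -80  32  864  3328  8696  18600  35032  60344
Second differences: 112  832  2464  5368  9904  16432  25312
Third differences: 720  1632  2904  4536  6528  8880
Fourth differences: 912  1272  1632  1992  2352
Fifth differences: 360  360  360  360
Fifth differences constant at 360.
2352 + 360 = 2712;  8880 + 2712 = 11592;  25312 + 11592 = 36904;  60344 + 36904 = 97248;  126795 + 97248 = 224043
2712 + 360 = 3072;  11592 + 3072 = 14664;  36904 + 14664 = 51568;  97248 + 51568 = 148816;  224043 + 148816 = 372859

372859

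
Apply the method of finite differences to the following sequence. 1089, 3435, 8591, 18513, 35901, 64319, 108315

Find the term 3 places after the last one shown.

396531

First differences: 2346, 5156, 9922, 17388, 28418, 43996
Second differences: 2810, 4766, 7466, 11030, 15578
Third differences: 1956, 2700, 3564, 4548
Fourth differences: 744, 864, 984
Fifth differences: 120, 120
Fifth differences constant at 120.
984 + 120 = 1104;  4548 + 1104 = 5652;  15578 + 5652 = 21230;  43996 + 21230 = 65226;  108315 + 65226 = 173541
1104 + 120 = 1224;  5652 + 1224 = 6876;  21230 + 6876 = 28106;  65226 + 28106 = 93332;  173541 + 93332 = 266873
1224 + 120 = 1344;  6876 + 1344 = 8220;  28106 + 8220 = 36326;  93332 + 36326 = 129658;  266873 + 129658 = 396531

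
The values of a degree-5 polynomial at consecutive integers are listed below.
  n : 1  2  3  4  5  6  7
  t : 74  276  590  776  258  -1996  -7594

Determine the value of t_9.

-38854

D1: 202, 314, 186, -518, -2254, -5598
D2: 112, -128, -704, -1736, -3344
D3: -240, -576, -1032, -1608
D4: -336, -456, -576
D5: -120, -120
Constant fifth difference = -120, so extend:
-576 − 120 = -696;  -1608 − 696 = -2304;  -3344 − 2304 = -5648;  -5598 − 5648 = -11246;  -7594 − 11246 = -18840
-696 − 120 = -816;  -2304 − 816 = -3120;  -5648 − 3120 = -8768;  -11246 − 8768 = -20014;  -18840 − 20014 = -38854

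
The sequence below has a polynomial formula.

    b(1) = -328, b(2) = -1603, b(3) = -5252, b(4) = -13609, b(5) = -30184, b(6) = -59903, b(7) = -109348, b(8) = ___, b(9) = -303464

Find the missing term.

-186997

Using the first 7 terms:
-1275, -3649, -8357, -16575, -29719, -49445
-2374, -4708, -8218, -13144, -19726
-2334, -3510, -4926, -6582
-1176, -1416, -1656
-240, -240
Constant fifth difference = -240.
Extend forward: -1656 − 240 = -1896;  -6582 − 1896 = -8478;  -19726 − 8478 = -28204;  -49445 − 28204 = -77649;  -109348 − 77649 = -186997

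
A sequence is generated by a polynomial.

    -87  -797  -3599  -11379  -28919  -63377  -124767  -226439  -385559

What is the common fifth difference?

-480

First differences: -710, -2802, -7780, -17540, -34458, -61390, -101672, -159120
Second differences: -2092, -4978, -9760, -16918, -26932, -40282, -57448
Third differences: -2886, -4782, -7158, -10014, -13350, -17166
Fourth differences: -1896, -2376, -2856, -3336, -3816
Fifth differences: -480, -480, -480, -480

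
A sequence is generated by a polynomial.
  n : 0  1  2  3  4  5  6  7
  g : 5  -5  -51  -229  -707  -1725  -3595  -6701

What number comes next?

-10  -46  -178  -478  -1018  -1870  -3106
-36  -132  -300  -540  -852  -1236
-96  -168  -240  -312  -384
-72  -72  -72  -72
Fourth differences constant at -72.
-384 − 72 = -456;  -1236 − 456 = -1692;  -3106 − 1692 = -4798;  -6701 − 4798 = -11499

-11499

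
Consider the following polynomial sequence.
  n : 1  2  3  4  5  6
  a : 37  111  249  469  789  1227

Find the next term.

1801

First differences: 74 , 138 , 220 , 320 , 438
Second differences: 64 , 82 , 100 , 118
Third differences: 18 , 18 , 18
Constant third difference = 18, so extend:
118 + 18 = 136;  438 + 136 = 574;  1227 + 574 = 1801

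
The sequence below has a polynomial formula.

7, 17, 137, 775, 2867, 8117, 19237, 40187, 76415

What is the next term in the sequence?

First differences: 10, 120, 638, 2092, 5250, 11120, 20950, 36228
Second differences: 110, 518, 1454, 3158, 5870, 9830, 15278
Third differences: 408, 936, 1704, 2712, 3960, 5448
Fourth differences: 528, 768, 1008, 1248, 1488
Fifth differences: 240, 240, 240, 240
Constant fifth difference = 240, so extend:
1488 + 240 = 1728;  5448 + 1728 = 7176;  15278 + 7176 = 22454;  36228 + 22454 = 58682;  76415 + 58682 = 135097

135097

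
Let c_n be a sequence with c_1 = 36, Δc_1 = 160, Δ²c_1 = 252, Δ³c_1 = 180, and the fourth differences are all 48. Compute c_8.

14428

Build the table forward from the leading diagonal:
D4: 48  48  48  48  48  48  48  48
D3: 180  228  276  324  372  420  468  516
D2: 252  432  660  936  1260  1632  2052  2520
D1: 160  412  844  1504  2440  3700  5332  7384
c: 36  196  608  1452  2956  5396  9096  14428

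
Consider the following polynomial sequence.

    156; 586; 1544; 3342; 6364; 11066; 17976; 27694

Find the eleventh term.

80776

First differences: 430, 958, 1798, 3022, 4702, 6910, 9718
Second differences: 528, 840, 1224, 1680, 2208, 2808
Third differences: 312, 384, 456, 528, 600
Fourth differences: 72, 72, 72, 72
The fourth differences are constant (72).
600 + 72 = 672;  2808 + 672 = 3480;  9718 + 3480 = 13198;  27694 + 13198 = 40892
672 + 72 = 744;  3480 + 744 = 4224;  13198 + 4224 = 17422;  40892 + 17422 = 58314
744 + 72 = 816;  4224 + 816 = 5040;  17422 + 5040 = 22462;  58314 + 22462 = 80776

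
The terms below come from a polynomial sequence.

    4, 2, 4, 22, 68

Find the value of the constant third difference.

12

First differences: -2, 2, 18, 46
Second differences: 4, 16, 28
Third differences: 12, 12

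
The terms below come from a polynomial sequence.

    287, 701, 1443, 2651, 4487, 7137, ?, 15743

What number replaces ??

10811

Using the first 6 terms:
414, 742, 1208, 1836, 2650
328, 466, 628, 814
138, 162, 186
24, 24
Constant fourth difference = 24.
Extend forward: 186 + 24 = 210;  814 + 210 = 1024;  2650 + 1024 = 3674;  7137 + 3674 = 10811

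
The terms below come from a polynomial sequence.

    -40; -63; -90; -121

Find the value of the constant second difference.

-4

Δ: -23, -27, -31
Δ²: -4, -4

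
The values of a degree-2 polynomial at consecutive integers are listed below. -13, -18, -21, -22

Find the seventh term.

-13

D1: -5, -3, -1
D2: 2, 2
Constant second difference = 2, so extend:
-1 + 2 = 1;  -22 + 1 = -21
1 + 2 = 3;  -21 + 3 = -18
3 + 2 = 5;  -18 + 5 = -13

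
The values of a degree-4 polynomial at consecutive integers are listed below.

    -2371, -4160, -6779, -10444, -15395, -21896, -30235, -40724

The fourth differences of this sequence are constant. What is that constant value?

-24

D1: -1789, -2619, -3665, -4951, -6501, -8339, -10489
D2: -830, -1046, -1286, -1550, -1838, -2150
D3: -216, -240, -264, -288, -312
D4: -24, -24, -24, -24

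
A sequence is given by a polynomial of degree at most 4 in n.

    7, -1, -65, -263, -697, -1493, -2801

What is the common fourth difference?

First differences: -8, -64, -198, -434, -796, -1308
Second differences: -56, -134, -236, -362, -512
Third differences: -78, -102, -126, -150
Fourth differences: -24, -24, -24

-24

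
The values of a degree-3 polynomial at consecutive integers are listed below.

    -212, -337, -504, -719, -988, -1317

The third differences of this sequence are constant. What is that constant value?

-6

Δ: -125, -167, -215, -269, -329
Δ²: -42, -48, -54, -60
Δ³: -6, -6, -6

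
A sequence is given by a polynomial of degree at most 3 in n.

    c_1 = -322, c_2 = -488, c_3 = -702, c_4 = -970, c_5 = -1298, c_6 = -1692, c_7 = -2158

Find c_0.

D1: -166  -214  -268  -328  -394  -466
D2: -48  -54  -60  -66  -72
D3: -6  -6  -6  -6
The third differences are constant at -6.
Work back: -48 + 6 = -42;  -166 + 42 = -124;  -322 + 124 = -198

-198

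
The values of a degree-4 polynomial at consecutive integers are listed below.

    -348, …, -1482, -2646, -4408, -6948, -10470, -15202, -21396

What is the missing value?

Using the last 7 terms:
D1: -1164  -1762  -2540  -3522  -4732  -6194
D2: -598  -778  -982  -1210  -1462
D3: -180  -204  -228  -252
D4: -24  -24  -24
Constant fourth difference = -24.
Extend backward: -180 + 24 = -156;  -598 + 156 = -442;  -1164 + 442 = -722;  -1482 + 722 = -760

-760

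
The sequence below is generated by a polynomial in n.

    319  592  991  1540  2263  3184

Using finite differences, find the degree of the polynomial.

3

273, 399, 549, 723, 921
126, 150, 174, 198
24, 24, 24
The third differences are constant, so the polynomial has degree 3.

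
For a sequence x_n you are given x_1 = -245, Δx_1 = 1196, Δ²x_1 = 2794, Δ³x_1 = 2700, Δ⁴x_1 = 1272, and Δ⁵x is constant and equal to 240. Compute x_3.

4941

Build the table forward from the leading diagonal:
Δ⁵: 240  240  240
Δ⁴: 1272  1512  1752
Δ³: 2700  3972  5484
Δ²: 2794  5494  9466
Δ: 1196  3990  9484
x: -245  951  4941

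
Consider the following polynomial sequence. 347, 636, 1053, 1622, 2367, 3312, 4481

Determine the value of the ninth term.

Δ: 289, 417, 569, 745, 945, 1169
Δ²: 128, 152, 176, 200, 224
Δ³: 24, 24, 24, 24
The third differences are constant (24).
224 + 24 = 248;  1169 + 248 = 1417;  4481 + 1417 = 5898
248 + 24 = 272;  1417 + 272 = 1689;  5898 + 1689 = 7587

7587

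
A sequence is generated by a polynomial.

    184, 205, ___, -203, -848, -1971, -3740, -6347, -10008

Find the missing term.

108

Using the last 6 terms:
Δ: -645, -1123, -1769, -2607, -3661
Δ²: -478, -646, -838, -1054
Δ³: -168, -192, -216
Δ⁴: -24, -24
Constant fourth difference = -24.
Extend backward: -168 + 24 = -144;  -478 + 144 = -334;  -645 + 334 = -311;  -203 + 311 = 108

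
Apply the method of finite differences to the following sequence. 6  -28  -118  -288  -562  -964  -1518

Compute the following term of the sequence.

-2248

D1: -34, -90, -170, -274, -402, -554
D2: -56, -80, -104, -128, -152
D3: -24, -24, -24, -24
Constant third difference = -24, so extend:
-152 − 24 = -176;  -554 − 176 = -730;  -1518 − 730 = -2248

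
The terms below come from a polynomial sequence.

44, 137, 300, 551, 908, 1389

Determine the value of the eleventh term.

D1: 93  163  251  357  481
D2: 70  88  106  124
D3: 18  18  18
Third differences constant at 18.
124 + 18 = 142;  481 + 142 = 623;  1389 + 623 = 2012
142 + 18 = 160;  623 + 160 = 783;  2012 + 783 = 2795
160 + 18 = 178;  783 + 178 = 961;  2795 + 961 = 3756
178 + 18 = 196;  961 + 196 = 1157;  3756 + 1157 = 4913
196 + 18 = 214;  1157 + 214 = 1371;  4913 + 1371 = 6284

6284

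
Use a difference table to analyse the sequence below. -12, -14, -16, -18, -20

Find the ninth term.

Δ: -2, -2, -2, -2
The first differences are constant (-2).
-20 − 2 = -22
-22 − 2 = -24
-24 − 2 = -26
-26 − 2 = -28

-28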